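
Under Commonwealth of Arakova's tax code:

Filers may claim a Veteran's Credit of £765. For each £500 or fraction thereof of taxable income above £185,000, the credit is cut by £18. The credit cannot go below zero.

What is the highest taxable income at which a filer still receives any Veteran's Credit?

After 42 increments the reduction is 42 × £18 = £756, leaving £9; one more increment wipes it out. Increment 42 ends at excess 42 × £500 = £21,000, so the highest qualifying income is £185,000 + £21,000 = £206,000.

£206,000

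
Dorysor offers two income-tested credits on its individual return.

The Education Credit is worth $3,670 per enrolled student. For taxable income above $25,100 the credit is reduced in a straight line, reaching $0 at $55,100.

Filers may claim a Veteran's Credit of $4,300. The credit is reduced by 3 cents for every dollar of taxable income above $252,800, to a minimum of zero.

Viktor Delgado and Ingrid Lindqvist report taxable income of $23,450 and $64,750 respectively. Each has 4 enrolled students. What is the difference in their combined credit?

Viktor ($23,450): Education Credit: base = 4 × $3,670 = $14,680. $23,450 is at or below the $25,100 threshold, so the full $14,680 applies. Veteran's Credit: $23,450 is at or below the $252,800 threshold, so the full $4,300 applies. total $14,680 + $4,300 = $18,980
Ingrid ($64,750): Education Credit: base = 4 × $3,670 = $14,680. $64,750 is at or above $55,100, so the credit is $0. Veteran's Credit: $64,750 is at or below the $252,800 threshold, so the full $4,300 applies. total $0 + $4,300 = $4,300
Difference: |$18,980 − $4,300| = $14,680.

$14,680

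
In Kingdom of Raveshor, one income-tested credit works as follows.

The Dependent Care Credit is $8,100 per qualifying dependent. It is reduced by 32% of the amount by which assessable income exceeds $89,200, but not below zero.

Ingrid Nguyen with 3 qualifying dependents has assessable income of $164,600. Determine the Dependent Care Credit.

$172

Dependent Care Credit: base = 3 × $8,100 = $24,300. 32% of the $75,400 excess over $89,200 is $24,128; credit = $24,300 − $24,128 = $172.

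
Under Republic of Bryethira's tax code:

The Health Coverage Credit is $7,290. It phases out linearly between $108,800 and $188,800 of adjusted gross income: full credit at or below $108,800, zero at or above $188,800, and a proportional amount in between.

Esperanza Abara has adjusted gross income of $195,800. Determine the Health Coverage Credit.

$0

Health Coverage Credit: $195,800 is at or above $188,800, so the credit is $0.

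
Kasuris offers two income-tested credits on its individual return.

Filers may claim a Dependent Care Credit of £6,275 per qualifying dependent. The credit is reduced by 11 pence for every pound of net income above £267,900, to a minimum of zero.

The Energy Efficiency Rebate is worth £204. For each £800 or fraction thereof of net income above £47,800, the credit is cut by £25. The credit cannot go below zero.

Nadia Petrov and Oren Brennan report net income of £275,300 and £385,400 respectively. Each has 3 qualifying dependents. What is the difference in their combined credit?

£12,111

Nadia (£275,300): Dependent Care Credit: base = 3 × £6,275 = £18,825. 11% of the £7,400 excess over £267,900 is £814; credit = £18,825 − £814 = £18,011. Energy Efficiency Rebate: income exceeds £47,800 by £227,500 → 285 increments × £25 = £7,125 ≥ base, so the credit is £0. total £18,011 + £0 = £18,011
Oren (£385,400): Dependent Care Credit: base = 3 × £6,275 = £18,825. 11% of the £117,500 excess over £267,900 is £12,925; credit = £18,825 − £12,925 = £5,900. Energy Efficiency Rebate: income exceeds £47,800 by £337,600 → 422 increments × £25 = £10,550 ≥ base, so the credit is £0. total £5,900 + £0 = £5,900
Difference: |£18,011 − £5,900| = £12,111.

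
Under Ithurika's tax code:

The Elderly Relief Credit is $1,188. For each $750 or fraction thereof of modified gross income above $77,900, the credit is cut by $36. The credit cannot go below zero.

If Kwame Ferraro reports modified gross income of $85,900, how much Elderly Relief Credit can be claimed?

Elderly Relief Credit: income exceeds $77,900 by $8,000, which is 11 full-or-partial $750 increments; reduction = 11 × $36 = $396, leaving $792.

$792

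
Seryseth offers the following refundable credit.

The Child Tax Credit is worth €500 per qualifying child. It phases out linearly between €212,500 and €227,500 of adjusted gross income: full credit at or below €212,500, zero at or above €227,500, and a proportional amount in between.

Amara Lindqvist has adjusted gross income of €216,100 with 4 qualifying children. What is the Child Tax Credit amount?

€1,520

Child Tax Credit: base = 4 × €500 = €2,000. €216,100 is €3,600 into a €15,000 phase-out range, leaving 11,400/15,000 of the credit: €2,000 × 11,400/15,000 = €1,520.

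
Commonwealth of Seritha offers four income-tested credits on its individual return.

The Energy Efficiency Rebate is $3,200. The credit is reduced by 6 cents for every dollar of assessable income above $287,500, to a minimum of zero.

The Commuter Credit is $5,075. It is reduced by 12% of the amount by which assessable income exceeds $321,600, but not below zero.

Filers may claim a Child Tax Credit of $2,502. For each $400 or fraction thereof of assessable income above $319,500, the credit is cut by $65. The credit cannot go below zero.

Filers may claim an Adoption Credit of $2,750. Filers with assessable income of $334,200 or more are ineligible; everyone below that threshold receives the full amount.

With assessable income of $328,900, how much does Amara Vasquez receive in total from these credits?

$8,607

Energy Efficiency Rebate: 6% of the $41,400 excess over $287,500 is $2,484; credit = $3,200 − $2,484 = $716.
Commuter Credit: 12% of the $7,300 excess over $321,600 is $876; credit = $5,075 − $876 = $4,199.
Child Tax Credit: income exceeds $319,500 by $9,400, which is 24 full-or-partial $400 increments; reduction = 24 × $65 = $1,560, leaving $942.
Adoption Credit: $328,900 is below the $334,200 cutoff, so the full $2,750 applies.
Total: $716 + $4,199 + $942 + $2,750 = $8,607.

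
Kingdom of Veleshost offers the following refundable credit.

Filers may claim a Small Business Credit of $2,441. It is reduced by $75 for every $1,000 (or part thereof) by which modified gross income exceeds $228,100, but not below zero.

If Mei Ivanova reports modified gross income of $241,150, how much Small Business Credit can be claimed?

Small Business Credit: income exceeds $228,100 by $13,050, which is 14 full-or-partial $1,000 increments; reduction = 14 × $75 = $1,050, leaving $1,391.

$1,391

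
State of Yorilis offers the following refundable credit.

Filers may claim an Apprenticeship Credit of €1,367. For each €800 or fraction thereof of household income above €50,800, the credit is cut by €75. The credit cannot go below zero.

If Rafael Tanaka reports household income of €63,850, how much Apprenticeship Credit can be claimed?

Apprenticeship Credit: income exceeds €50,800 by €13,050, which is 17 full-or-partial €800 increments; reduction = 17 × €75 = €1,275, leaving €92.

€92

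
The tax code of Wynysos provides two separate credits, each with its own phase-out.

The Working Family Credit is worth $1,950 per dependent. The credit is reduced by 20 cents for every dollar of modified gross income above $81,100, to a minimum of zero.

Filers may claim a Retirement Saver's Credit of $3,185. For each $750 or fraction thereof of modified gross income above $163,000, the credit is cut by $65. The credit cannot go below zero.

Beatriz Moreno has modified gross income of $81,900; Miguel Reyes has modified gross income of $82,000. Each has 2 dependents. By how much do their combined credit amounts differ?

$20

Beatriz ($81,900): Working Family Credit: base = 2 × $1,950 = $3,900. 20% of the $800 excess over $81,100 is $160; credit = $3,900 − $160 = $3,740. Retirement Saver's Credit: $81,900 is at or below the $163,000 threshold, so the full $3,185 applies. total $3,740 + $3,185 = $6,925
Miguel ($82,000): Working Family Credit: base = 2 × $1,950 = $3,900. 20% of the $900 excess over $81,100 is $180; credit = $3,900 − $180 = $3,720. Retirement Saver's Credit: $82,000 is at or below the $163,000 threshold, so the full $3,185 applies. total $3,720 + $3,185 = $6,905
Difference: |$6,925 − $6,905| = $20.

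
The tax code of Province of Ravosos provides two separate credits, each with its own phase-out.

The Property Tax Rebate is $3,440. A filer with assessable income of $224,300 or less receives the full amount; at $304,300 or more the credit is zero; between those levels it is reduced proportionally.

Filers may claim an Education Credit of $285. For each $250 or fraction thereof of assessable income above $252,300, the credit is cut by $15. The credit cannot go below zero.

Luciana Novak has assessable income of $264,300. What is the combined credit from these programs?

Property Tax Rebate: $264,300 is $40,000 into a $80,000 phase-out range, leaving 40,000/80,000 of the credit: $3,440 × 40,000/80,000 = $1,720.
Education Credit: income exceeds $252,300 by $12,000 → 48 increments × $15 = $720 ≥ base, so the credit is $0.
Total: $1,720 + $0 = $1,720.

$1,720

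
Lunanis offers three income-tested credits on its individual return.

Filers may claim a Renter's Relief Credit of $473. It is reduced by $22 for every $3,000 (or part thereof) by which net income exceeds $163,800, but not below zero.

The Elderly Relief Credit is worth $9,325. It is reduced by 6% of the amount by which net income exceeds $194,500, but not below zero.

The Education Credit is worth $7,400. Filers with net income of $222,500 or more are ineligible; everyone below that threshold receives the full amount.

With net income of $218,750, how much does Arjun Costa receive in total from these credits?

Renter's Relief Credit: income exceeds $163,800 by $54,950, which is 19 full-or-partial $3,000 increments; reduction = 19 × $22 = $418, leaving $55.
Elderly Relief Credit: 6% of the $24,250 excess over $194,500 is $1,455; credit = $9,325 − $1,455 = $7,870.
Education Credit: $218,750 is below the $222,500 cutoff, so the full $7,400 applies.
Total: $55 + $7,870 + $7,400 = $15,325.

$15,325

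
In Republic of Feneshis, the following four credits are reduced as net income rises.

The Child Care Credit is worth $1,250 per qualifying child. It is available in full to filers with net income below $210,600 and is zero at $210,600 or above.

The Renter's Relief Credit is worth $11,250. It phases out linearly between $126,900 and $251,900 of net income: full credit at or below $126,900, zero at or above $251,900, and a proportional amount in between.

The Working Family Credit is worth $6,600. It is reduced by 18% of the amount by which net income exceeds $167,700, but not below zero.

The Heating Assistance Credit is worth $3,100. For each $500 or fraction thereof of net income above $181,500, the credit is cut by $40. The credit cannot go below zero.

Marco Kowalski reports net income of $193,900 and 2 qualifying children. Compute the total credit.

$11,704

Child Care Credit: base = 2 × $1,250 = $2,500. $193,900 is below the $210,600 cutoff, so the full $2,500 applies.
Renter's Relief Credit: $193,900 is $67,000 into a $125,000 phase-out range, leaving 58,000/125,000 of the credit: $11,250 × 58,000/125,000 = $5,220.
Working Family Credit: 18% of the $26,200 excess over $167,700 is $4,716; credit = $6,600 − $4,716 = $1,884.
Heating Assistance Credit: income exceeds $181,500 by $12,400, which is 25 full-or-partial $500 increments; reduction = 25 × $40 = $1,000, leaving $2,100.
Total: $2,500 + $5,220 + $1,884 + $2,100 = $11,704.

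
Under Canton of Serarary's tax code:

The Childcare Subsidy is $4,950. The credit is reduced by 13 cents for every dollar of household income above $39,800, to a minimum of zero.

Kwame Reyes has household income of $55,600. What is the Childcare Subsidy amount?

Childcare Subsidy: 13% of the $15,800 excess over $39,800 is $2,054; credit = $4,950 − $2,054 = $2,896.

$2,896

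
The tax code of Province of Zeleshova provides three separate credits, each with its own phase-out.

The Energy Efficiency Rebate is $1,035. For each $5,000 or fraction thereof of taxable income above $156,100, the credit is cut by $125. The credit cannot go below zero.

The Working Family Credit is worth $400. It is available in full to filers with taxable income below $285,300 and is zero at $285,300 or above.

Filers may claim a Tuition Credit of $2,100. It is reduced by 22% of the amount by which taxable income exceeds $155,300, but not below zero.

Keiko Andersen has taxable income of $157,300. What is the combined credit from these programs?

$2,970

Energy Efficiency Rebate: income exceeds $156,100 by $1,200, which is 1 full-or-partial $5,000 increment; reduction = 1 × $125 = $125, leaving $910.
Working Family Credit: $157,300 is below the $285,300 cutoff, so the full $400 applies.
Tuition Credit: 22% of the $2,000 excess over $155,300 is $440; credit = $2,100 − $440 = $1,660.
Total: $910 + $400 + $1,660 = $2,970.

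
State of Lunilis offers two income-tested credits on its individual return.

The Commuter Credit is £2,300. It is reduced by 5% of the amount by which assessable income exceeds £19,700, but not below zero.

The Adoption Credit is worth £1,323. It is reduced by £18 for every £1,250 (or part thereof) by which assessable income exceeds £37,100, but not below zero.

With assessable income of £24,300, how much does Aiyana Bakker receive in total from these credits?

Commuter Credit: 5% of the £4,600 excess over £19,700 is £230; credit = £2,300 − £230 = £2,070.
Adoption Credit: £24,300 is at or below the £37,100 threshold, so the full £1,323 applies.
Total: £2,070 + £1,323 = £3,393.

£3,393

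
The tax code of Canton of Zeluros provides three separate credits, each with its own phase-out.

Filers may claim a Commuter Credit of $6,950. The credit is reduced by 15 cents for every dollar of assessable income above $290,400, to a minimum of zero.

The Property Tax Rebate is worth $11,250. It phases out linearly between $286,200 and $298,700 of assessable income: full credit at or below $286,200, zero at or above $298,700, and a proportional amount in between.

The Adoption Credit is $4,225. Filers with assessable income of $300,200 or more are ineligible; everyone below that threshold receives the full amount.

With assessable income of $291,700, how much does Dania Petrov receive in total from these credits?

$17,280

Commuter Credit: 15% of the $1,300 excess over $290,400 is $195; credit = $6,950 − $195 = $6,755.
Property Tax Rebate: $291,700 is $5,500 into a $12,500 phase-out range, leaving 7,000/12,500 of the credit: $11,250 × 7,000/12,500 = $6,300.
Adoption Credit: $291,700 is below the $300,200 cutoff, so the full $4,225 applies.
Total: $6,755 + $6,300 + $4,225 = $17,280.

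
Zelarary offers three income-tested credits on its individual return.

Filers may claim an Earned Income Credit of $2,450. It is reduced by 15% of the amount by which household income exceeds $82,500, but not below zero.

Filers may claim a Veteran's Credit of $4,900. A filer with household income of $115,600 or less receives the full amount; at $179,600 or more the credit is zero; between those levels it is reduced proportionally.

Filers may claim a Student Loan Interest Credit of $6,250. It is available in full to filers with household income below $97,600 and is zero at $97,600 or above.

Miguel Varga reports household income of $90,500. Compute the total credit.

Earned Income Credit: 15% of the $8,000 excess over $82,500 is $1,200; credit = $2,450 − $1,200 = $1,250.
Veteran's Credit: $90,500 is at or below the $115,600 threshold, so the full $4,900 applies.
Student Loan Interest Credit: $90,500 is below the $97,600 cutoff, so the full $6,250 applies.
Total: $1,250 + $4,900 + $6,250 = $12,400.

$12,400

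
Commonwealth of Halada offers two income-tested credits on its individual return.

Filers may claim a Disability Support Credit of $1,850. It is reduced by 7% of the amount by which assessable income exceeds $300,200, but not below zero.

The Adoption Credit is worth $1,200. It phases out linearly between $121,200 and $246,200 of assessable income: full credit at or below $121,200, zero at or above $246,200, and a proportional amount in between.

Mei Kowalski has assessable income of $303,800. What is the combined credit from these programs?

$1,598

Disability Support Credit: 7% of the $3,600 excess over $300,200 is $252; credit = $1,850 − $252 = $1,598.
Adoption Credit: $303,800 is at or above $246,200, so the credit is $0.
Total: $1,598 + $0 = $1,598.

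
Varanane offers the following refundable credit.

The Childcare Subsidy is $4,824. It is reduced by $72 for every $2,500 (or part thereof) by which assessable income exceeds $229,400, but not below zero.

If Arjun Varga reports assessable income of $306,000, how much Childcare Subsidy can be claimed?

$2,592

Childcare Subsidy: income exceeds $229,400 by $76,600, which is 31 full-or-partial $2,500 increments; reduction = 31 × $72 = $2,232, leaving $2,592.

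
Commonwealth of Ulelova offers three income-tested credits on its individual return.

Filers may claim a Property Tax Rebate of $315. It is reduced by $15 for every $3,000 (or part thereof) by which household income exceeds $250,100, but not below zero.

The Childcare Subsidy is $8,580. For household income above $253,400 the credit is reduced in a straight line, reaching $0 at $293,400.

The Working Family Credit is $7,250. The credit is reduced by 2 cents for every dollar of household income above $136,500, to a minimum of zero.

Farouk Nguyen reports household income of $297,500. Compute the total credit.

Property Tax Rebate: income exceeds $250,100 by $47,400, which is 16 full-or-partial $3,000 increments; reduction = 16 × $15 = $240, leaving $75.
Childcare Subsidy: $297,500 is at or above $293,400, so the credit is $0.
Working Family Credit: 2% of the $161,000 excess over $136,500 is $3,220; credit = $7,250 − $3,220 = $4,030.
Total: $75 + $0 + $4,030 = $4,105.

$4,105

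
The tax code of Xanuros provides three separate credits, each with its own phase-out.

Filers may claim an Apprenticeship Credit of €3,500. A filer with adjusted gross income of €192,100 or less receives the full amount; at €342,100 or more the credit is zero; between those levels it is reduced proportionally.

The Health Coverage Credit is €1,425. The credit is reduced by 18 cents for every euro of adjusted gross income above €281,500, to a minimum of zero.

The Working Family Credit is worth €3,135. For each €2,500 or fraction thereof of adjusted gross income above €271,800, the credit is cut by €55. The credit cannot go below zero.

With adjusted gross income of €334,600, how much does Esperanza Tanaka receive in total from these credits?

Apprenticeship Credit: €334,600 is €142,500 into a €150,000 phase-out range, leaving 7,500/150,000 of the credit: €3,500 × 7,500/150,000 = €175.
Health Coverage Credit: 18% of the €53,100 excess over €281,500 is €9,558 ≥ base, so the credit is €0.
Working Family Credit: income exceeds €271,800 by €62,800, which is 26 full-or-partial €2,500 increments; reduction = 26 × €55 = €1,430, leaving €1,705.
Total: €175 + €0 + €1,705 = €1,880.

€1,880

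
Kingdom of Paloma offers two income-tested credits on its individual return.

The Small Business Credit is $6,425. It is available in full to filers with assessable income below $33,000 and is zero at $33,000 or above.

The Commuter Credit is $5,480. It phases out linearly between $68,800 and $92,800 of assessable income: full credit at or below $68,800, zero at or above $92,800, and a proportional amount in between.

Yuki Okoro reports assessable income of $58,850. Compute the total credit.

Small Business Credit: $58,850 meets or exceeds the $33,000 cutoff, so the credit is $0.
Commuter Credit: $58,850 is at or below the $68,800 threshold, so the full $5,480 applies.
Total: $0 + $5,480 = $5,480.

$5,480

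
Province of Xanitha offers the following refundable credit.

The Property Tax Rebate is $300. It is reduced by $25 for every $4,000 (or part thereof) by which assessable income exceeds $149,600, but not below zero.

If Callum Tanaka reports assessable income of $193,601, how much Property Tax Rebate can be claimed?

Property Tax Rebate: income exceeds $149,600 by $44,001 → 12 increments × $25 = $300 ≥ base, so the credit is $0.

$0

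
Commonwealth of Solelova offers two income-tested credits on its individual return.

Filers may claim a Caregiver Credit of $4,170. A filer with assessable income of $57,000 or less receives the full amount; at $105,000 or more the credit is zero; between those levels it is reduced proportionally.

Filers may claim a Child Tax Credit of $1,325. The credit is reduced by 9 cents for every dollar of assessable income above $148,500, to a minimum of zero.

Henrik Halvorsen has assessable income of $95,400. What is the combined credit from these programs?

Caregiver Credit: $95,400 is $38,400 into a $48,000 phase-out range, leaving 9,600/48,000 of the credit: $4,170 × 9,600/48,000 = $834.
Child Tax Credit: $95,400 is at or below the $148,500 threshold, so the full $1,325 applies.
Total: $834 + $1,325 = $2,159.

$2,159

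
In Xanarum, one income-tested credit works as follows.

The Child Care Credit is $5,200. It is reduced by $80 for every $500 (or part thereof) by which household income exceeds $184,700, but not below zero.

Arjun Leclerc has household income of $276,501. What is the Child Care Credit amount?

$0

Child Care Credit: income exceeds $184,700 by $91,801 → 184 increments × $80 = $14,720 ≥ base, so the credit is $0.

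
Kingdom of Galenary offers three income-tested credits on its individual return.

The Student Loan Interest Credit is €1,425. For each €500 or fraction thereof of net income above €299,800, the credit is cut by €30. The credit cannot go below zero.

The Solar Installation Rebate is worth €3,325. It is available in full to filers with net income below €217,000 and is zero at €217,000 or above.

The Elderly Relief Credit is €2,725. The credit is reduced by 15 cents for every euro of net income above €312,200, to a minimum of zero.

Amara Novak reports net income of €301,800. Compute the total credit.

Student Loan Interest Credit: income exceeds €299,800 by €2,000, which is 4 full-or-partial €500 increments; reduction = 4 × €30 = €120, leaving €1,305.
Solar Installation Rebate: €301,800 meets or exceeds the €217,000 cutoff, so the credit is €0.
Elderly Relief Credit: €301,800 is at or below the €312,200 threshold, so the full €2,725 applies.
Total: €1,305 + €0 + €2,725 = €4,030.

€4,030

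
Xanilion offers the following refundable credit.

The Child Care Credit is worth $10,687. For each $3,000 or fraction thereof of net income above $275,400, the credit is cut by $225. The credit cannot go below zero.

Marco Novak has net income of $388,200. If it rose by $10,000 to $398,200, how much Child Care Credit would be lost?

At $388,200 — income exceeds $275,400 by $112,800, which is 38 full-or-partial $3,000 increments; reduction = 38 × $225 = $8,550, leaving $2,137.
At $398,200 — income exceeds $275,400 by $122,800, which is 41 full-or-partial $3,000 increments; reduction = 41 × $225 = $9,225, leaving $1,462.
Lost: $2,137 − $1,462 = $675.

$675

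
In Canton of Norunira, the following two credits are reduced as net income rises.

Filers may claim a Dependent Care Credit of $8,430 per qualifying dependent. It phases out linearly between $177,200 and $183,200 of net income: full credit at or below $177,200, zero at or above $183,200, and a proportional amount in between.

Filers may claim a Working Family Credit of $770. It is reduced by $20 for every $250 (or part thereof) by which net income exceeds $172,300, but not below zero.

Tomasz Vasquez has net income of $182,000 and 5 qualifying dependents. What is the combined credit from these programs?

Dependent Care Credit: base = 5 × $8,430 = $42,150. $182,000 is $4,800 into a $6,000 phase-out range, leaving 1,200/6,000 of the credit: $42,150 × 1,200/6,000 = $8,430.
Working Family Credit: income exceeds $172,300 by $9,700 → 39 increments × $20 = $780 ≥ base, so the credit is $0.
Total: $8,430 + $0 = $8,430.

$8,430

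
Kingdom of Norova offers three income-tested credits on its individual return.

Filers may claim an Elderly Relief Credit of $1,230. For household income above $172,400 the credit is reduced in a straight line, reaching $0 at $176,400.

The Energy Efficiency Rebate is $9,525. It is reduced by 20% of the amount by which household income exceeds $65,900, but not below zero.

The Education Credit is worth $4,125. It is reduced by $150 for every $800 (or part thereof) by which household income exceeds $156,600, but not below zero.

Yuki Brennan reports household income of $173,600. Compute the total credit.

$1,686

Elderly Relief Credit: $173,600 is $1,200 into a $4,000 phase-out range, leaving 2,800/4,000 of the credit: $1,230 × 2,800/4,000 = $861.
Energy Efficiency Rebate: 20% of the $107,700 excess over $65,900 is $21,540 ≥ base, so the credit is $0.
Education Credit: income exceeds $156,600 by $17,000, which is 22 full-or-partial $800 increments; reduction = 22 × $150 = $3,300, leaving $825.
Total: $861 + $0 + $825 = $1,686.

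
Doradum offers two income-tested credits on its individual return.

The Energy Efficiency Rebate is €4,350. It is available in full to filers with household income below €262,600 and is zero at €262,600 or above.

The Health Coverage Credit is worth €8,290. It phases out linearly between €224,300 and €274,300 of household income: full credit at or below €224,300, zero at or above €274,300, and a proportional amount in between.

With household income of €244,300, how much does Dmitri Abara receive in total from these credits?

€9,324

Energy Efficiency Rebate: €244,300 is below the €262,600 cutoff, so the full €4,350 applies.
Health Coverage Credit: €244,300 is €20,000 into a €50,000 phase-out range, leaving 30,000/50,000 of the credit: €8,290 × 30,000/50,000 = €4,974.
Total: €4,350 + €4,974 = €9,324.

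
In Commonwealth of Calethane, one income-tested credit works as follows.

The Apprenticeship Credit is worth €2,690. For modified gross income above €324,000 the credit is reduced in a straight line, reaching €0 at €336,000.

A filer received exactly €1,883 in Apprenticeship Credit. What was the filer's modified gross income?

€1,883 is 1,883/2,690 of the full €2,690, so 807/2,690 of the €12,000 range has been used: income = €324,000 + €12,000 × 807/2,690 = €327,600.

€327,600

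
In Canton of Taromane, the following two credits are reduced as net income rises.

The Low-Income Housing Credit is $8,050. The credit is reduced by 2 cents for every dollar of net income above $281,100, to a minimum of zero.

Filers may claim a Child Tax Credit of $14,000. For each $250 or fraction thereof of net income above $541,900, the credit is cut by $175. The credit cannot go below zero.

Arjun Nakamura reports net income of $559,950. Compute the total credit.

Low-Income Housing Credit: 2% of the $278,850 excess over $281,100 is $5,577; credit = $8,050 − $5,577 = $2,473.
Child Tax Credit: income exceeds $541,900 by $18,050, which is 73 full-or-partial $250 increments; reduction = 73 × $175 = $12,775, leaving $1,225.
Total: $2,473 + $1,225 = $3,698.

$3,698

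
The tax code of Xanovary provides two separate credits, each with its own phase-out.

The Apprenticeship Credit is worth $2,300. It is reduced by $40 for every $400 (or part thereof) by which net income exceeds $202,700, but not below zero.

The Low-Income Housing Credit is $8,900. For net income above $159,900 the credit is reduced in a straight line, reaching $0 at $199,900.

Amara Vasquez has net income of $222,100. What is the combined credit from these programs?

$340

Apprenticeship Credit: income exceeds $202,700 by $19,400, which is 49 full-or-partial $400 increments; reduction = 49 × $40 = $1,960, leaving $340.
Low-Income Housing Credit: $222,100 is at or above $199,900, so the credit is $0.
Total: $340 + $0 = $340.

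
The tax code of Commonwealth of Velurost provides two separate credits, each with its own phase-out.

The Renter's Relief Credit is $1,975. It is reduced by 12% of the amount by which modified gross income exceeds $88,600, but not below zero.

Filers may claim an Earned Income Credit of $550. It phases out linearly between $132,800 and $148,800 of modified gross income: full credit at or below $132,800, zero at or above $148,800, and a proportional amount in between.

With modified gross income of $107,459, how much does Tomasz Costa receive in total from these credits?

Renter's Relief Credit: 12% of the $18,859 excess over $88,600 is $2,263.08 ≥ base, so the credit is $0.
Earned Income Credit: $107,459 is at or below the $132,800 threshold, so the full $550 applies.
Total: $0 + $550 = $550.

$550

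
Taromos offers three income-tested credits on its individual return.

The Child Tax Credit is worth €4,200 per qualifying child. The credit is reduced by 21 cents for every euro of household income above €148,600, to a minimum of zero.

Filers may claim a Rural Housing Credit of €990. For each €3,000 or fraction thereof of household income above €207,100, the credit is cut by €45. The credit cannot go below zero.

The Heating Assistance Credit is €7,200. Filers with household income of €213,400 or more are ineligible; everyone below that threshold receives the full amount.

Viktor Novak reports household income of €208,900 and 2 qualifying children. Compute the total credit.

Child Tax Credit: base = 2 × €4,200 = €8,400. 21% of the €60,300 excess over €148,600 is €12,663 ≥ base, so the credit is €0.
Rural Housing Credit: income exceeds €207,100 by €1,800, which is 1 full-or-partial €3,000 increment; reduction = 1 × €45 = €45, leaving €945.
Heating Assistance Credit: €208,900 is below the €213,400 cutoff, so the full €7,200 applies.
Total: €0 + €945 + €7,200 = €8,145.

€8,145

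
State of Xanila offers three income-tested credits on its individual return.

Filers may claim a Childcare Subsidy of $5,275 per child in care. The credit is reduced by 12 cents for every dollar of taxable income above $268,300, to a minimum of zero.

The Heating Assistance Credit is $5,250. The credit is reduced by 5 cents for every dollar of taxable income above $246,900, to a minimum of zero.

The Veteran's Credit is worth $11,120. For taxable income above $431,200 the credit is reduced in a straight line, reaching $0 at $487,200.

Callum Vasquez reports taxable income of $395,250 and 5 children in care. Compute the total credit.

$22,261

Childcare Subsidy: base = 5 × $5,275 = $26,375. 12% of the $126,950 excess over $268,300 is $15,234; credit = $26,375 − $15,234 = $11,141.
Heating Assistance Credit: 5% of the $148,350 excess over $246,900 is $7,417.50 ≥ base, so the credit is $0.
Veteran's Credit: $395,250 is at or below the $431,200 threshold, so the full $11,120 applies.
Total: $11,141 + $0 + $11,120 = $22,261.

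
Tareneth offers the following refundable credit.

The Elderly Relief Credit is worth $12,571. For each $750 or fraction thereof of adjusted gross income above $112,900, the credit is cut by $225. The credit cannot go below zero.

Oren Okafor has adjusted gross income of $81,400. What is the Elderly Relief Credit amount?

$12,571

Elderly Relief Credit: $81,400 is at or below the $112,900 threshold, so the full $12,571 applies.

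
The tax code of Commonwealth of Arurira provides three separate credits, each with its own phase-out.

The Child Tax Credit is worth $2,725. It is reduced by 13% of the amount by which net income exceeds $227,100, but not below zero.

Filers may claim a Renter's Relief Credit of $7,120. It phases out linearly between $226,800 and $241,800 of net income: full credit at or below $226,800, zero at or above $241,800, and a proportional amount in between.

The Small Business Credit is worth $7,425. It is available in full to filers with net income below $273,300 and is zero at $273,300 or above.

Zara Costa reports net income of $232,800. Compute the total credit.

$13,681

Child Tax Credit: 13% of the $5,700 excess over $227,100 is $741; credit = $2,725 − $741 = $1,984.
Renter's Relief Credit: $232,800 is $6,000 into a $15,000 phase-out range, leaving 9,000/15,000 of the credit: $7,120 × 9,000/15,000 = $4,272.
Small Business Credit: $232,800 is below the $273,300 cutoff, so the full $7,425 applies.
Total: $1,984 + $4,272 + $7,425 = $13,681.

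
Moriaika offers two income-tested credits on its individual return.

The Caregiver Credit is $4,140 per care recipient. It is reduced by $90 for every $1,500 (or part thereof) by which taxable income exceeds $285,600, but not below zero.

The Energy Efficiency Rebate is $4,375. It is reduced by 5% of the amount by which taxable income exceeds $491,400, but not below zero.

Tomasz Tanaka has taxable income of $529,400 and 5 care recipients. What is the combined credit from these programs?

Caregiver Credit: base = 5 × $4,140 = $20,700. income exceeds $285,600 by $243,800, which is 163 full-or-partial $1,500 increments; reduction = 163 × $90 = $14,670, leaving $6,030.
Energy Efficiency Rebate: 5% of the $38,000 excess over $491,400 is $1,900; credit = $4,375 − $1,900 = $2,475.
Total: $6,030 + $2,475 = $8,505.

$8,505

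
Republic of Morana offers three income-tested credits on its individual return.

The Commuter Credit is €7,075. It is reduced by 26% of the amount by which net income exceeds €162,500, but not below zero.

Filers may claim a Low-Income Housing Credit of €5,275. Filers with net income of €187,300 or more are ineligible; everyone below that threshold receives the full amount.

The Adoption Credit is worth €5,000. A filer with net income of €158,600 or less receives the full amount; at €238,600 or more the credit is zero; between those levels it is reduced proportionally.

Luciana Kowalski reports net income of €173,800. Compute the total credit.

Commuter Credit: 26% of the €11,300 excess over €162,500 is €2,938; credit = €7,075 − €2,938 = €4,137.
Low-Income Housing Credit: €173,800 is below the €187,300 cutoff, so the full €5,275 applies.
Adoption Credit: €173,800 is €15,200 into a €80,000 phase-out range, leaving 64,800/80,000 of the credit: €5,000 × 64,800/80,000 = €4,050.
Total: €4,137 + €5,275 + €4,050 = €13,462.

€13,462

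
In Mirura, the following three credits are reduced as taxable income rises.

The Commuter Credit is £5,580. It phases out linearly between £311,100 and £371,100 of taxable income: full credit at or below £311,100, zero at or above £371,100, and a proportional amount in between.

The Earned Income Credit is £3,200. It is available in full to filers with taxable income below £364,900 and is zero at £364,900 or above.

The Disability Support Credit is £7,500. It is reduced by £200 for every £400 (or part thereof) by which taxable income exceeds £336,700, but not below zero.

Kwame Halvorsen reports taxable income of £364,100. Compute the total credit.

Commuter Credit: £364,100 is £53,000 into a £60,000 phase-out range, leaving 7,000/60,000 of the credit: £5,580 × 7,000/60,000 = £651.
Earned Income Credit: £364,100 is below the £364,900 cutoff, so the full £3,200 applies.
Disability Support Credit: income exceeds £336,700 by £27,400 → 69 increments × £200 = £13,800 ≥ base, so the credit is £0.
Total: £651 + £3,200 + £0 = £3,851.

£3,851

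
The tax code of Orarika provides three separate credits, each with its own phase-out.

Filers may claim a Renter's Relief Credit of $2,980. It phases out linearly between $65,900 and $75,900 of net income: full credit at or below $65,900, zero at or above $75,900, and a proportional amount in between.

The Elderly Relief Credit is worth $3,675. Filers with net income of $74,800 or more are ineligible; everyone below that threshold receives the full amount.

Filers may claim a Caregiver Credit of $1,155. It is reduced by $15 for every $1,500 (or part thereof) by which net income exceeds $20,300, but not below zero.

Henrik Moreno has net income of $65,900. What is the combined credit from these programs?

$7,345

Renter's Relief Credit: $65,900 is at or below the $65,900 threshold, so the full $2,980 applies.
Elderly Relief Credit: $65,900 is below the $74,800 cutoff, so the full $3,675 applies.
Caregiver Credit: income exceeds $20,300 by $45,600, which is 31 full-or-partial $1,500 increments; reduction = 31 × $15 = $465, leaving $690.
Total: $2,980 + $3,675 + $690 = $7,345.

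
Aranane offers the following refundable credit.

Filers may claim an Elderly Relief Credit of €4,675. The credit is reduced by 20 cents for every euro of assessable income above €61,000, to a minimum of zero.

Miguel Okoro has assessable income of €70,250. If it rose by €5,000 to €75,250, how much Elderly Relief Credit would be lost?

€1,000

At €70,250 — 20% of the €9,250 excess over €61,000 is €1,850; credit = €4,675 − €1,850 = €2,825.
At €75,250 — 20% of the €14,250 excess over €61,000 is €2,850; credit = €4,675 − €2,850 = €1,825.
Lost: €2,825 − €1,825 = €1,000.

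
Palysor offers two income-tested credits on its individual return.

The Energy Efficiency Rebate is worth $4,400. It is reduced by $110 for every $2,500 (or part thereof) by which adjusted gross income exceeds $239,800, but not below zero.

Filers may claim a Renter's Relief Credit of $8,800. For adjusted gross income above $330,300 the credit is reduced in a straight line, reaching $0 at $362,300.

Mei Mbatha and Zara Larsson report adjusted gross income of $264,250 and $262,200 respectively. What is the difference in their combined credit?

$110

Mei ($264,250): Energy Efficiency Rebate: income exceeds $239,800 by $24,450, which is 10 full-or-partial $2,500 increments; reduction = 10 × $110 = $1,100, leaving $3,300. Renter's Relief Credit: $264,250 is at or below the $330,300 threshold, so the full $8,800 applies. total $3,300 + $8,800 = $12,100
Zara ($262,200): Energy Efficiency Rebate: income exceeds $239,800 by $22,400, which is 9 full-or-partial $2,500 increments; reduction = 9 × $110 = $990, leaving $3,410. Renter's Relief Credit: $262,200 is at or below the $330,300 threshold, so the full $8,800 applies. total $3,410 + $8,800 = $12,210
Difference: |$12,100 − $12,210| = $110.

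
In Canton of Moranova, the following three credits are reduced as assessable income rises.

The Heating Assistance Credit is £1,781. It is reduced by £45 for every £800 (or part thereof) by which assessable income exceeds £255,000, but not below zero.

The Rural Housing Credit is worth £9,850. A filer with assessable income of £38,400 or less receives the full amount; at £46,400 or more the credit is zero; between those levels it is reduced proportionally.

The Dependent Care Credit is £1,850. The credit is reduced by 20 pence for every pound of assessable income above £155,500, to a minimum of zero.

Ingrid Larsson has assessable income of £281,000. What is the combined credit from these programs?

Heating Assistance Credit: income exceeds £255,000 by £26,000, which is 33 full-or-partial £800 increments; reduction = 33 × £45 = £1,485, leaving £296.
Rural Housing Credit: £281,000 is at or above £46,400, so the credit is £0.
Dependent Care Credit: 20% of the £125,500 excess over £155,500 is £25,100 ≥ base, so the credit is £0.
Total: £296 + £0 + £0 = £296.

£296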